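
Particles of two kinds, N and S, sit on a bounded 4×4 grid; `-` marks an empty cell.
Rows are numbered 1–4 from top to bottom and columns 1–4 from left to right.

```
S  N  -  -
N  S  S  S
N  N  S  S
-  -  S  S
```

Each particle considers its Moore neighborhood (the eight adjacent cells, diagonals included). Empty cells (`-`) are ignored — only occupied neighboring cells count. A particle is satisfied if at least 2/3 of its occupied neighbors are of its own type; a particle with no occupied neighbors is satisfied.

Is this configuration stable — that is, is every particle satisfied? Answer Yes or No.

Row 1: (1,1)S 1/3 unhappy · (1,2)N 1/4 unhappy
Row 2: (2,1)N 3/5 unhappy · (2,2)S 3/7 unhappy · (2,3)S 4/6 ok · (2,4)S 3/3 ok
Row 3: (3,1)N 2/3 ok · (3,2)N 2/6 unhappy · (3,3)S 6/7 ok · (3,4)S 5/5 ok
Row 4: (4,3)S 3/4 ok · (4,4)S 3/3 ok
For instance (1,1) has only 1/3 same-type neighbors, below 2/3.

No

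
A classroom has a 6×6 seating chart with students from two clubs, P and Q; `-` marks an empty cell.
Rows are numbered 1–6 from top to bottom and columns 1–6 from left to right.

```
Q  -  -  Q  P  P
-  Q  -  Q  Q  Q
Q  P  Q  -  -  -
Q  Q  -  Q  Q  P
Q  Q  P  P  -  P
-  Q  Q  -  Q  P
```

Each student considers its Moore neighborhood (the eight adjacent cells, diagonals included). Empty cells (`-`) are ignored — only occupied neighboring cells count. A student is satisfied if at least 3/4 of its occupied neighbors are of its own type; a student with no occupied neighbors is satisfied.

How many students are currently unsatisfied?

(1,1)Q 1/1 ok
(1,4)Q 2/3 unhappy
(1,5)P 1/5 unhappy
(1,6)P 1/3 unhappy
(2,2)Q 3/4 ok
(2,4)Q 3/4 ok
(2,5)Q 3/5 unhappy
(2,6)Q 1/3 unhappy
(3,1)Q 3/4 ok
(3,2)P 0/5 unhappy
(3,3)Q 4/5 ok
(4,1)Q 4/5 ok
(4,2)Q 5/7 unhappy
(4,4)Q 2/4 unhappy
(4,5)Q 1/4 unhappy
(4,6)P 1/2 unhappy
(5,1)Q 4/4 ok
(5,2)Q 5/6 ok
(5,3)P 1/6 unhappy
(5,4)P 1/5 unhappy
(5,6)P 2/4 unhappy
(6,2)Q 3/4 ok
(6,3)Q 2/4 unhappy
(6,5)Q 0/3 unhappy
(6,6)P 1/2 unhappy
Unsatisfied: (1,4), (1,5), (1,6), (2,5), (2,6), (3,2), (4,2), (4,4), (4,5), (4,6), (5,3), (5,4), (5,6), (6,3), (6,5), (6,6) — 16 in total.

16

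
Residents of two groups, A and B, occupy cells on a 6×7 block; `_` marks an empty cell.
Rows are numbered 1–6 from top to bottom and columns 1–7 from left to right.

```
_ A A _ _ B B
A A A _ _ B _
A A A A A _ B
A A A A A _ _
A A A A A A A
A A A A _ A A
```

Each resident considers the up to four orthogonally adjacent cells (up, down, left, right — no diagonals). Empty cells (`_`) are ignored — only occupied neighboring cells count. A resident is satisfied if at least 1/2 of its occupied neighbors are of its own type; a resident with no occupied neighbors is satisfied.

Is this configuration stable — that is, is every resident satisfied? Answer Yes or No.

Yes

Row 1: (1,2)A 2/2 ok · (1,3)A 2/2 ok · (1,6)B 2/2 ok · (1,7)B 1/1 ok
Row 2: (2,1)A 2/2 ok · (2,2)A 4/4 ok · (2,3)A 3/3 ok · (2,6)B 1/1 ok
Row 3: (3,1)A 3/3 ok · (3,2)A 4/4 ok · (3,3)A 4/4 ok · (3,4)A 3/3 ok · (3,5)A 2/2 ok · (3,7)B 0/0 ok
Row 4: (4,1)A 3/3 ok · (4,2)A 4/4 ok · (4,3)A 4/4 ok · (4,4)A 4/4 ok · (4,5)A 3/3 ok
Row 5: (5,1)A 3/3 ok · (5,2)A 4/4 ok · (5,3)A 4/4 ok · (5,4)A 4/4 ok · (5,5)A 3/3 ok · (5,6)A 3/3 ok · (5,7)A 2/2 ok
Row 6: (6,1)A 2/2 ok · (6,2)A 3/3 ok · (6,3)A 3/3 ok · (6,4)A 2/2 ok · (6,6)A 2/2 ok · (6,7)A 2/2 ok
All meet the threshold, so the configuration is stable.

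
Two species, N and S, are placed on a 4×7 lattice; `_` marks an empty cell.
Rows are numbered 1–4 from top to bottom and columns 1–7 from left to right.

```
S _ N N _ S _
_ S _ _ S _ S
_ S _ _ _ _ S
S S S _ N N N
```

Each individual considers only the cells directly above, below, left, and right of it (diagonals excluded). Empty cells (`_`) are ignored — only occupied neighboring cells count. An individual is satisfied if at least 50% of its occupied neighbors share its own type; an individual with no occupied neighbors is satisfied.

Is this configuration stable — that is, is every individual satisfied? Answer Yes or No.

Yes

(1,1)S 0/0 ✓
(1,3)N 1/1 ✓
(1,4)N 1/1 ✓
(1,6)S 0/0 ✓
(2,2)S 1/1 ✓
(2,5)S 0/0 ✓
(2,7)S 1/1 ✓
(3,2)S 2/2 ✓
(3,7)S 1/2 ✓
(4,1)S 1/1 ✓
(4,2)S 3/3 ✓
(4,3)S 1/1 ✓
(4,5)N 1/1 ✓
(4,6)N 2/2 ✓
(4,7)N 1/2 ✓
All meet the threshold, so the configuration is stable.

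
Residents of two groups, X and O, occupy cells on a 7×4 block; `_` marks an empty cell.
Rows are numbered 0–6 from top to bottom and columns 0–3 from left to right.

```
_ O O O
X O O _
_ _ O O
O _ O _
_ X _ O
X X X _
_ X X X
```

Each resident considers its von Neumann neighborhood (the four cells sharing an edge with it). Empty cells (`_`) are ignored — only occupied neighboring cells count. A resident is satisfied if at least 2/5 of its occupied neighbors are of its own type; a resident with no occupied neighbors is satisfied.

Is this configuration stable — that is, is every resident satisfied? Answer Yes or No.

No

(0,1)O 2/2 ok
(0,2)O 3/3 ok
(0,3)O 1/1 ok
(1,0)X 0/1 unhappy
(1,1)O 2/3 ok
(1,2)O 3/3 ok
(2,2)O 3/3 ok
(2,3)O 1/1 ok
(3,0)O 0/0 ok
(3,2)O 1/1 ok
(4,1)X 1/1 ok
(4,3)O 0/0 ok
(5,0)X 1/1 ok
(5,1)X 4/4 ok
(5,2)X 2/2 ok
(6,1)X 2/2 ok
(6,2)X 3/3 ok
(6,3)X 1/1 ok
For instance (1,0) has only 0/1 same-type neighbors, below 2/5.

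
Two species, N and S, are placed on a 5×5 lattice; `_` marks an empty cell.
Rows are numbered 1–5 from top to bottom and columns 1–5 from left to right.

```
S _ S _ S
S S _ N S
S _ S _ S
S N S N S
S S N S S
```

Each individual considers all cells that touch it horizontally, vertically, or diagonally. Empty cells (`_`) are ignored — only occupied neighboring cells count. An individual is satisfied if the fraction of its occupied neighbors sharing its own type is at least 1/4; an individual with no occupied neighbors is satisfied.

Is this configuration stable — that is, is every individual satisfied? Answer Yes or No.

No

(1,1)S 2/2 ✓
(1,3)S 1/2 ✓
(1,5)S 1/2 ✓
(2,1)S 3/3 ✓
(2,2)S 5/5 ✓
(2,4)N 0/5 ✗
(2,5)S 2/3 ✓
(3,1)S 3/4 ✓
(3,3)S 2/5 ✓
(3,5)S 2/4 ✓
(4,1)S 3/4 ✓
(4,2)N 1/7 ✗
(4,3)S 3/6 ✓
(4,4)N 1/7 ✗
(4,5)S 3/4 ✓
(5,1)S 2/3 ✓
(5,2)S 3/5 ✓
(5,3)N 2/5 ✓
(5,4)S 3/5 ✓
(5,5)S 2/3 ✓
For instance (2,4) has only 0/5 same-type neighbors, below 1/4.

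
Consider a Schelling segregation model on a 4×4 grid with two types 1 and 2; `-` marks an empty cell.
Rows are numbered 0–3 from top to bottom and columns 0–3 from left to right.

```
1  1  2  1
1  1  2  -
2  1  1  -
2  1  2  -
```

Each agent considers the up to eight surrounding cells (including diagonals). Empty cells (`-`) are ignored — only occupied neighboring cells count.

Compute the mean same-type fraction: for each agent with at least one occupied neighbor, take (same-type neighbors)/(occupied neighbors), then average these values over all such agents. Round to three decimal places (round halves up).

(0,0)1 3/3
(0,1)1 3/5
(0,2)2 1/4
(0,3)1 0/2
(1,0)1 4/5
(1,1)1 5/8
(1,2)2 1/6
(2,0)2 1/5
(2,1)1 4/8
(2,2)1 3/5
(3,0)2 1/3
(3,1)1 2/5
(3,2)2 0/3
Sum over 13 agents: 3/3 + 3/5 + 1/4 + 0/2 + 4/5 + 5/8 + 1/6 + 1/5 + 4/8 + 3/5 + 1/3 + 2/5 + 0/3 = 219/40; mean = 219/40 ÷ 13 = 219/520 = 0.421153… → 0.421.

0.421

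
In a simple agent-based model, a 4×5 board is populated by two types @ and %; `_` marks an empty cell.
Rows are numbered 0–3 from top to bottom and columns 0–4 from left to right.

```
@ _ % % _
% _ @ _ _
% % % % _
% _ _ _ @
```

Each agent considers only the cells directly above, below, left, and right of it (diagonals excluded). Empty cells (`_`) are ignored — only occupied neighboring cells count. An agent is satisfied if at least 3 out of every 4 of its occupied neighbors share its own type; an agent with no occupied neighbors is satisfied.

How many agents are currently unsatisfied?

5

(0,0)@ 0/1 ✗
(0,2)% 1/2 ✗
(0,3)% 1/1 ✓
(1,0)% 1/2 ✗
(1,2)@ 0/2 ✗
(2,0)% 3/3 ✓
(2,1)% 2/2 ✓
(2,2)% 2/3 ✗
(2,3)% 1/1 ✓
(3,0)% 1/1 ✓
(3,4)@ 0/0 ✓
Unsatisfied: (0,0), (0,2), (1,0), (1,2), (2,2) — 5 in total.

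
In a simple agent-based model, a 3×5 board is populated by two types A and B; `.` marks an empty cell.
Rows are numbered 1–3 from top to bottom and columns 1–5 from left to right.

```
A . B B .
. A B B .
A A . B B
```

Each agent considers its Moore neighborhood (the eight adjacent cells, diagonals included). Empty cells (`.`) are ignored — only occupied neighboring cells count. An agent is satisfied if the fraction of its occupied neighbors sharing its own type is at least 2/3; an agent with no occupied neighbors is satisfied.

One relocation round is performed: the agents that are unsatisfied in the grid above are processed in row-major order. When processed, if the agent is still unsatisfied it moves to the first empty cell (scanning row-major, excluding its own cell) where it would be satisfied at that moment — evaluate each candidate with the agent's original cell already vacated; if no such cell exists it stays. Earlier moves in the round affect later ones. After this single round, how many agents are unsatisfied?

Initially unsatisfied (in order): (2,2).
  (2,2) → (2,1).
Resulting grid:
A . B B .
A . B B .
A A . B B
All satisfied now.

0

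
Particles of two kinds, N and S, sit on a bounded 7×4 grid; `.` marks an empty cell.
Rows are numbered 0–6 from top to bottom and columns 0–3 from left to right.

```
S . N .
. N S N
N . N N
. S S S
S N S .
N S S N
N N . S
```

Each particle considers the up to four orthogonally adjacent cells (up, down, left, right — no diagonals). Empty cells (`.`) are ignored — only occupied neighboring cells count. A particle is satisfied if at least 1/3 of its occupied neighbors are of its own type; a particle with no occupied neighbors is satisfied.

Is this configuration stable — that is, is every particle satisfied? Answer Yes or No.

Row 0: (0,0)S 0/0 satisfied · (0,2)N 0/1 not
Row 1: (1,1)N 0/1 not · (1,2)S 0/4 not · (1,3)N 1/2 satisfied
Row 2: (2,0)N 0/0 satisfied · (2,2)N 1/3 satisfied · (2,3)N 2/3 satisfied
Row 3: (3,1)S 1/2 satisfied · (3,2)S 3/4 satisfied · (3,3)S 1/2 satisfied
Row 4: (4,0)S 0/2 not · (4,1)N 0/4 not · (4,2)S 2/3 satisfied
Row 5: (5,0)N 1/3 satisfied · (5,1)S 1/4 not · (5,2)S 2/3 satisfied · (5,3)N 0/2 not
Row 6: (6,0)N 2/2 satisfied · (6,1)N 1/2 satisfied · (6,3)S 0/1 not
For instance (0,2) has only 0/1 same-type neighbors, below 1/3.

No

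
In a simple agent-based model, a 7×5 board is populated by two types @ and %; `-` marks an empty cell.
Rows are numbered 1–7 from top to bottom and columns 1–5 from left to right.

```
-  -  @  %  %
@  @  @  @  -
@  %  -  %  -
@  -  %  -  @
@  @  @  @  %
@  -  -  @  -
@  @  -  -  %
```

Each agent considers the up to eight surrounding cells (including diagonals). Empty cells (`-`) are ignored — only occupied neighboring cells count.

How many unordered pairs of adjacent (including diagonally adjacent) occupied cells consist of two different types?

Scan each occupied cell's neighbors to the right and below (and the two forward diagonals) so each pair is counted once.
Row 1: @(1,3)–%(1,4)≠ @(1,3)–@(2,3)= @(1,3)–@(2,4)= @(1,3)–@(2,2)= %(1,4)–%(1,5)= %(1,4)–@(2,4)≠ %(1,4)–@(2,3)≠ %(1,5)–@(2,4)≠  → 4/8 unlike.
Row 2: @(2,1)–@(2,2)= @(2,1)–@(3,1)= @(2,1)–%(3,2)≠ @(2,2)–@(2,3)= @(2,2)–%(3,2)≠ @(2,2)–@(3,1)= @(2,3)–@(2,4)= @(2,3)–%(3,4)≠ @(2,3)–%(3,2)≠ @(2,4)–%(3,4)≠  → 5/10 unlike.
Row 3: @(3,1)–%(3,2)≠ @(3,1)–@(4,1)= %(3,2)–%(4,3)= %(3,2)–@(4,1)≠ %(3,4)–@(4,5)≠ %(3,4)–%(4,3)=  → 3/6 unlike.
Row 4: @(4,1)–@(5,1)= @(4,1)–@(5,2)= %(4,3)–@(5,3)≠ %(4,3)–@(5,4)≠ %(4,3)–@(5,2)≠ @(4,5)–%(5,5)≠ @(4,5)–@(5,4)=  → 4/7 unlike.
Row 5: @(5,1)–@(5,2)= @(5,1)–@(6,1)= @(5,2)–@(5,3)= @(5,2)–@(6,1)= @(5,3)–@(5,4)= @(5,3)–@(6,4)= @(5,4)–%(5,5)≠ @(5,4)–@(6,4)= %(5,5)–@(6,4)≠  → 2/9 unlike.
Row 6: @(6,1)–@(7,1)= @(6,1)–@(7,2)= @(6,4)–%(7,5)≠  → 1/3 unlike.
Row 7: @(7,1)–@(7,2)=  → 0/1 unlike.
Total adjacent occupied pairs: 44; unlike-type pairs: 19.

19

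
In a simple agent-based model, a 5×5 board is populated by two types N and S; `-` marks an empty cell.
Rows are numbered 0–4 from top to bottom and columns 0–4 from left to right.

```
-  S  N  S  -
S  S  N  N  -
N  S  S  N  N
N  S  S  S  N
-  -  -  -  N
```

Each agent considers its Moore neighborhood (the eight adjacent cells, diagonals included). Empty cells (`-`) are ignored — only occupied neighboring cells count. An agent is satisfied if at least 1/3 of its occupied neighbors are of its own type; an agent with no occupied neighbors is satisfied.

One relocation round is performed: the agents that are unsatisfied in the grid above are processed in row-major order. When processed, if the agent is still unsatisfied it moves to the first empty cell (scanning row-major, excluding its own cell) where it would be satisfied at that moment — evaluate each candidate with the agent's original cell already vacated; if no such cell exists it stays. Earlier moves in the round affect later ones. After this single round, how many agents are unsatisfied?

1

Initially unsatisfied (in order): (0,3), (2,0).
  (0,3) → (0,0).
  (2,0) → (0,3).
Resulting grid:
S S N N -
S S N N -
- S S N N
N S S S N
- - - - N
Unsatisfied now: (3,0).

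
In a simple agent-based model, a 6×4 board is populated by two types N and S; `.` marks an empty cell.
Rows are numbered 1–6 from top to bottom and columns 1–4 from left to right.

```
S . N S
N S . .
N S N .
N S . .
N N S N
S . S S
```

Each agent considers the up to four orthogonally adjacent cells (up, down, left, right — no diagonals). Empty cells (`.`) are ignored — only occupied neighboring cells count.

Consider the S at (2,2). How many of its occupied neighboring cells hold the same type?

Occupied neighbors of (2,2): (3,2)=S, (2,1)=N.
Same type (S): 1 of 2.

1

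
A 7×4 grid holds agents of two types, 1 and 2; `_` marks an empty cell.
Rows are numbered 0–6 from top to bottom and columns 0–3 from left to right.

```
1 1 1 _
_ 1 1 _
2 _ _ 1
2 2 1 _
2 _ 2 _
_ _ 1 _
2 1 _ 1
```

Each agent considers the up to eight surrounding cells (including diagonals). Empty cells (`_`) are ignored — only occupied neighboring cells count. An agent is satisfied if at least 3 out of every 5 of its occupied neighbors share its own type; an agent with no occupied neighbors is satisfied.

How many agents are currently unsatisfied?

(0,0)1 2/2 ok
(0,1)1 4/4 ok
(0,2)1 3/3 ok
(1,1)1 4/5 ok
(1,2)1 4/4 ok
(2,0)2 2/3 ok
(2,3)1 2/2 ok
(3,0)2 3/3 ok
(3,1)2 4/5 ok
(3,2)1 1/3 unhappy
(4,0)2 2/2 ok
(4,2)2 1/3 unhappy
(5,2)1 2/3 ok
(6,0)2 0/1 unhappy
(6,1)1 1/2 unhappy
(6,3)1 1/1 ok
Unsatisfied: (3,2), (4,2), (6,0), (6,1) — 4 in total.

4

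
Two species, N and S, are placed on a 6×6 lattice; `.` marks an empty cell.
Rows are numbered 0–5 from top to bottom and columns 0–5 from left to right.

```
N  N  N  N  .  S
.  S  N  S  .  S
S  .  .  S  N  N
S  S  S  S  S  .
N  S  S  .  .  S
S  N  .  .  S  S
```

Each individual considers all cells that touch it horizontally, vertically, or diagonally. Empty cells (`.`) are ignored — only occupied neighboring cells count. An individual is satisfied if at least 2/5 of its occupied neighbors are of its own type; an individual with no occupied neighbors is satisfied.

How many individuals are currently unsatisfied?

Row 0: (0,0)N 1/2 ok · (0,1)N 3/4 ok · (0,2)N 3/5 ok · (0,3)N 2/3 ok · (0,5)S 1/1 ok
Row 1: (1,1)S 1/5 unhappy · (1,2)N 3/6 ok · (1,3)S 1/5 unhappy · (1,5)S 1/3 unhappy
Row 2: (2,0)S 3/3 ok · (2,3)S 4/6 ok · (2,4)N 1/6 unhappy · (2,5)N 1/3 unhappy
Row 3: (3,0)S 3/4 ok · (3,1)S 5/6 ok · (3,2)S 5/5 ok · (3,3)S 4/5 ok · (3,4)S 3/5 ok
Row 4: (4,0)N 1/5 unhappy · (4,1)S 5/7 ok · (4,2)S 4/5 ok · (4,5)S 3/3 ok
Row 5: (5,0)S 1/3 unhappy · (5,1)N 1/4 unhappy · (5,4)S 2/2 ok · (5,5)S 2/2 ok
Unsatisfied: (1,1), (1,3), (1,5), (2,4), (2,5), (4,0), (5,0), (5,1) — 8 in total.

8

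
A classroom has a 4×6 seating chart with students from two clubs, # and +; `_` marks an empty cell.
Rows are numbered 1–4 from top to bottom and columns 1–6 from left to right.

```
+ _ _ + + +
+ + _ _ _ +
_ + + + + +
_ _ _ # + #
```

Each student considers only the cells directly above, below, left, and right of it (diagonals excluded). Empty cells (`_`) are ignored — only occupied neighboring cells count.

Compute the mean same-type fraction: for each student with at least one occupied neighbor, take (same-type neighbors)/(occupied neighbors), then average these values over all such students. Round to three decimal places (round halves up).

0.778

(1,1)+ 1/1
(1,4)+ 1/1
(1,5)+ 2/2
(1,6)+ 2/2
(2,1)+ 2/2
(2,2)+ 2/2
(2,6)+ 2/2
(3,2)+ 2/2
(3,3)+ 2/2
(3,4)+ 2/3
(3,5)+ 3/3
(3,6)+ 2/3
(4,4)# 0/2
(4,5)+ 1/3
(4,6)# 0/2
Sum over 15 students: 1/1 + 1/1 + 2/2 + 2/2 + 2/2 + 2/2 + 2/2 + 2/2 + 2/2 + 2/3 + 3/3 + 2/3 + 0/2 + 1/3 + 0/2 = 35/3; mean = 35/3 ÷ 15 = 7/9 = 0.777777… → 0.778.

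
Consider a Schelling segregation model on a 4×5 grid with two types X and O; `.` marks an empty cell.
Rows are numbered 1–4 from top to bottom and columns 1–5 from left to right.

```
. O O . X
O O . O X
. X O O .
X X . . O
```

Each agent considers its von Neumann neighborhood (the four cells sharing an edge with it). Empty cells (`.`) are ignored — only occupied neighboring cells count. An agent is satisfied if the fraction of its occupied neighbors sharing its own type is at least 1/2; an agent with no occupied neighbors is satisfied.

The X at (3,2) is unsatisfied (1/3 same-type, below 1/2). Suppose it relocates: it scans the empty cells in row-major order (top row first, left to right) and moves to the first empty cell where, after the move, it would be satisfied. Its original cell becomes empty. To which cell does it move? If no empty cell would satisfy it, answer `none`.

(3,1)

Vacating (3,2). Empty cells in order:
  (1,1): 0/2 same-type → still unsatisfied.
  (1,4): 1/3 same-type → still unsatisfied.
  (2,3): 0/4 same-type → still unsatisfied.
  (3,1): 1/2 same-type → satisfied — stop here.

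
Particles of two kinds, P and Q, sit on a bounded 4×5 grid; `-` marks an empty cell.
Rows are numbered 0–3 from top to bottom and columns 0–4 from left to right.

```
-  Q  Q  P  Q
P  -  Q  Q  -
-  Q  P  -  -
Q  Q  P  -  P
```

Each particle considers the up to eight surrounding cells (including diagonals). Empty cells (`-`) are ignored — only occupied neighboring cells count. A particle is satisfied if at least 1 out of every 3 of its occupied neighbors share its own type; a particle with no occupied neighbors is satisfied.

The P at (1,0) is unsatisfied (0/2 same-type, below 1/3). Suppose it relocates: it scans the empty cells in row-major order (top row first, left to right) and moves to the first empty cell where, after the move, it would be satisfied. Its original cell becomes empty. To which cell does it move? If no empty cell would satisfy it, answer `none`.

(1,4)

Vacating (1,0). Empty cells in order:
  (0,0): 0/1 same-type → still unsatisfied.
  (1,1): 1/5 same-type → still unsatisfied.
  (1,4): 1/3 same-type → satisfied — stop here.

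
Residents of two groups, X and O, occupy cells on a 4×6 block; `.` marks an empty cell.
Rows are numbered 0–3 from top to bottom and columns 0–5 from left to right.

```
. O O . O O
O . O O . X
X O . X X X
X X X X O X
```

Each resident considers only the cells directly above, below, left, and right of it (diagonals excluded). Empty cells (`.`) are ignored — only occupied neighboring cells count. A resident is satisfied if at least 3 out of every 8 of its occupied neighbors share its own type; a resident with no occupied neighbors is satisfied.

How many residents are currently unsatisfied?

4

(0,1)O 1/1 satisfied
(0,2)O 2/2 satisfied
(0,4)O 1/1 satisfied
(0,5)O 1/2 satisfied
(1,0)O 0/1 not
(1,2)O 2/2 satisfied
(1,3)O 1/2 satisfied
(1,5)X 1/2 satisfied
(2,0)X 1/3 not
(2,1)O 0/2 not
(2,3)X 2/3 satisfied
(2,4)X 2/3 satisfied
(2,5)X 3/3 satisfied
(3,0)X 2/2 satisfied
(3,1)X 2/3 satisfied
(3,2)X 2/2 satisfied
(3,3)X 2/3 satisfied
(3,4)O 0/3 not
(3,5)X 1/2 satisfied
Unsatisfied: (1,0), (2,0), (2,1), (3,4) — 4 in total.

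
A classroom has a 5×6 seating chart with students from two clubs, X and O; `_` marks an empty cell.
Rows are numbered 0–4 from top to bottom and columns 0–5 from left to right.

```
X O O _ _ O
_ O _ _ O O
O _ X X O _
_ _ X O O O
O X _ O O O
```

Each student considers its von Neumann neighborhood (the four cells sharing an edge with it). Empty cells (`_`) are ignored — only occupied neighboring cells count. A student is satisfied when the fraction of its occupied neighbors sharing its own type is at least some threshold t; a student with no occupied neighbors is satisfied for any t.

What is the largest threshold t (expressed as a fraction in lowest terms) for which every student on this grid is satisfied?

(0,0)X 0/1
(0,1)O 2/3
(0,2)O 1/1
(0,5)O 1/1
(1,1)O 1/1
(1,4)O 2/2
(1,5)O 2/2
(2,0)O — no occupied neighbors
(2,2)X 2/2
(2,3)X 1/3
(2,4)O 2/3
(3,2)X 1/2
(3,3)O 2/4
(3,4)O 4/4
(3,5)O 2/2
(4,0)O 0/1
(4,1)X 0/1
(4,3)O 2/2
(4,4)O 3/3
(4,5)O 2/2
The smallest same-type fraction is 0/1 at (0,0), which reduces to 0/1. Any threshold above that leaves this student unsatisfied.

0/1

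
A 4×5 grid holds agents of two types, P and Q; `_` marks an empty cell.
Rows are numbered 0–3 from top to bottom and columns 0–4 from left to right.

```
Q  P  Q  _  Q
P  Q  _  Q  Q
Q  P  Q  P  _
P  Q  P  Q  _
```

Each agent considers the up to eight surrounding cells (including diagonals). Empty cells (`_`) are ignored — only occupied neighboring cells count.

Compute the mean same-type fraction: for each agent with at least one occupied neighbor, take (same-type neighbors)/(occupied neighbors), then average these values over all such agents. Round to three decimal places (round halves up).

0.485

(0,0)Q 1/3
(0,1)P 1/4
(0,2)Q 2/3
(0,4)Q 2/2
(1,0)P 2/5
(1,1)Q 4/7
(1,3)Q 4/5
(1,4)Q 2/3
(2,0)Q 2/5
(2,1)P 3/7
(2,2)Q 4/7
(2,3)P 1/5
(3,0)P 1/3
(3,1)Q 2/5
(3,2)P 2/5
(3,3)Q 1/3
Sum over 16 agents: 1/3 + 1/4 + 2/3 + 2/2 + 2/5 + 4/7 + 4/5 + 2/3 + 2/5 + 3/7 + 4/7 + 1/5 + 1/3 + 2/5 + 2/5 + 1/3 = 3257/420; mean = 3257/420 ÷ 16 = 3257/6720 = 0.484672… → 0.485.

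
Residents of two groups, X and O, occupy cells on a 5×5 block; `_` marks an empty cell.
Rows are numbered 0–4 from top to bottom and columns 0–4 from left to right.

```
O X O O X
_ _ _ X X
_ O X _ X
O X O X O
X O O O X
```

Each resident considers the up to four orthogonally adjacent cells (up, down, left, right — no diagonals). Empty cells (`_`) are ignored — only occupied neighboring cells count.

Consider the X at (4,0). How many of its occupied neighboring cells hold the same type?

0

Occupied neighbors of (4,0): (3,0)=O, (4,1)=O.
Same type (X): 0 of 2.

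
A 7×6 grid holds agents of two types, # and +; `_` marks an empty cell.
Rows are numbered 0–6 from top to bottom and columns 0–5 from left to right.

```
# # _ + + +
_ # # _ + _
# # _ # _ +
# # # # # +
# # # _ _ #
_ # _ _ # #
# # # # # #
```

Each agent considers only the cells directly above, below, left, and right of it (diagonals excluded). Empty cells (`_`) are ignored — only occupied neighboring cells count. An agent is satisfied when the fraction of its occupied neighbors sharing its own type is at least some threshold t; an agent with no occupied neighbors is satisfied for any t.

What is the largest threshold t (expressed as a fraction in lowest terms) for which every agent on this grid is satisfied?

(0,0)# 1/1
(0,1)# 2/2
(0,3)+ 1/1
(0,4)+ 3/3
(0,5)+ 1/1
(1,1)# 3/3
(1,2)# 1/1
(1,4)+ 1/1
(2,0)# 2/2
(2,1)# 3/3
(2,3)# 1/1
(2,5)+ 1/1
(3,0)# 3/3
(3,1)# 4/4
(3,2)# 3/3
(3,3)# 3/3
(3,4)# 1/2
(3,5)+ 1/3
(4,0)# 2/2
(4,1)# 4/4
(4,2)# 2/2
(4,5)# 1/2
(5,1)# 2/2
(5,4)# 2/2
(5,5)# 3/3
(6,0)# 1/1
(6,1)# 3/3
(6,2)# 2/2
(6,3)# 2/2
(6,4)# 3/3
(6,5)# 2/2
The smallest same-type fraction is 1/3 at (3,5), which reduces to 1/3. Any threshold above that leaves this agent unsatisfied.

1/3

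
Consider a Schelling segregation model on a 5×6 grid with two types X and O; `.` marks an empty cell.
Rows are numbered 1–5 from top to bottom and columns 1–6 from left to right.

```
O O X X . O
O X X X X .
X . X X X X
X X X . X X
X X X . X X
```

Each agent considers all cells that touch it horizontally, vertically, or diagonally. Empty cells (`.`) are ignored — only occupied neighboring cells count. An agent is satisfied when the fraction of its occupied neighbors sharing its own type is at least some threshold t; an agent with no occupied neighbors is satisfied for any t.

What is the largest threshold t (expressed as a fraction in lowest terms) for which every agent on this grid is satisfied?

Row 1: (1,1)O 2/3 · (1,2)O 2/5 · (1,3)X 4/5 · (1,4)X 4/4 · (1,6)O 0/1
Row 2: (2,1)O 2/4 · (2,2)X 4/7 · (2,3)X 6/7 · (2,4)X 7/7 · (2,5)X 5/6
Row 3: (3,1)X 3/4 · (3,3)X 6/6 · (3,4)X 7/7 · (3,5)X 6/6 · (3,6)X 4/4
Row 4: (4,1)X 4/4 · (4,2)X 7/7 · (4,3)X 5/5 · (4,5)X 6/6 · (4,6)X 5/5
Row 5: (5,1)X 3/3 · (5,2)X 5/5 · (5,3)X 3/3 · (5,5)X 3/3 · (5,6)X 3/3
The smallest same-type fraction is 0/1 at (1,6), which reduces to 0/1. Any threshold above that leaves this agent unsatisfied.

0/1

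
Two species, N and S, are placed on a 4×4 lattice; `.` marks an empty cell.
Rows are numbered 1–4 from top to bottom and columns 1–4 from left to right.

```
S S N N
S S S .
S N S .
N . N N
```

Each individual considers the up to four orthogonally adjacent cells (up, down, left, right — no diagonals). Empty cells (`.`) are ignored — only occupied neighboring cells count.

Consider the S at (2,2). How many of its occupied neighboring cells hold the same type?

3

Occupied neighbors of (2,2): (1,2)=S, (3,2)=N, (2,1)=S, (2,3)=S.
Same type (S): 3 of 4.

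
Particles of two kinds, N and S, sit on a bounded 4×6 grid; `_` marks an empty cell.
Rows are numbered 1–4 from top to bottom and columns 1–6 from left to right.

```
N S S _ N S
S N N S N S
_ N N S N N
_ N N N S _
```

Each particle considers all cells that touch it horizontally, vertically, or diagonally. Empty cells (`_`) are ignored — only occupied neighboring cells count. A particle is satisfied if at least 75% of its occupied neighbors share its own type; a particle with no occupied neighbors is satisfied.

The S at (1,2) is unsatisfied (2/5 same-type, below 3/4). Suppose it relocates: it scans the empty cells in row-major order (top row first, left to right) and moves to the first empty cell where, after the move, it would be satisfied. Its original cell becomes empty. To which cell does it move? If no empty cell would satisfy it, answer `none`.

none

Vacating (1,2). Empty cells in order:
  (1,4): 2/5 same-type → still unsatisfied.
  (3,1): 1/4 same-type → still unsatisfied.
  (4,1): 0/2 same-type → still unsatisfied.
  (4,6): 1/3 same-type → still unsatisfied.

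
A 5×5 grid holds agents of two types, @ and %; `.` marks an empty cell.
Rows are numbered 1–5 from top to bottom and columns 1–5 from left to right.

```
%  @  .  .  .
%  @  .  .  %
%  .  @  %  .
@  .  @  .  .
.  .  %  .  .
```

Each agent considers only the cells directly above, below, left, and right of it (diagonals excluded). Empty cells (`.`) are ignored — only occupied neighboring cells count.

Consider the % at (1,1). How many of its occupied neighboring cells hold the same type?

Occupied neighbors of (1,1): (2,1)=%, (1,2)=@.
Same type (%): 1 of 2.

1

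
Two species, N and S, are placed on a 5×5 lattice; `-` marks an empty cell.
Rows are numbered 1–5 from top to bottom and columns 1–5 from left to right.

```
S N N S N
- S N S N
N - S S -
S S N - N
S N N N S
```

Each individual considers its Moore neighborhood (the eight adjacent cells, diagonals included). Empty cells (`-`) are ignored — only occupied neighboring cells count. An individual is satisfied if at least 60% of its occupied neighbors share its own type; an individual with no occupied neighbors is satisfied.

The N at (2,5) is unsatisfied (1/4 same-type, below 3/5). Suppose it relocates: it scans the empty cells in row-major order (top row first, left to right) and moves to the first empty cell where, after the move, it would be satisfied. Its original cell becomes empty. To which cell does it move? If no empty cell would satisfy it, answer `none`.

none

Vacating (2,5). Empty cells in order:
  (2,1): 2/4 same-type → still unsatisfied.
  (3,2): 3/7 same-type → still unsatisfied.
  (3,5): 1/3 same-type → still unsatisfied.
  (4,4): 4/7 same-type → still unsatisfied.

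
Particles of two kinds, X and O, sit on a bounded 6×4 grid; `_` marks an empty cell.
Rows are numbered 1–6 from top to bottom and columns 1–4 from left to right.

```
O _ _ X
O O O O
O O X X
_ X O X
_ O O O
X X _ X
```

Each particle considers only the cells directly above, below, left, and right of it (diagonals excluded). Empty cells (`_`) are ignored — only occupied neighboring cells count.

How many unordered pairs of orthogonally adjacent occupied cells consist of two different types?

12

Scan each occupied cell's neighbors to the right and below so each pair is counted once.
From row 1: 1 unlike of 2 pairs (running 1/2).
From row 2: 2 unlike of 7 pairs (running 3/9).
From row 3: 3 unlike of 6 pairs (running 6/15).
From row 4: 4 unlike of 5 pairs (running 10/20).
From row 5: 2 unlike of 4 pairs (running 12/24).
From row 6: 0 unlike of 1 pairs (running 12/25).
Total adjacent occupied pairs: 25; unlike-type pairs: 12.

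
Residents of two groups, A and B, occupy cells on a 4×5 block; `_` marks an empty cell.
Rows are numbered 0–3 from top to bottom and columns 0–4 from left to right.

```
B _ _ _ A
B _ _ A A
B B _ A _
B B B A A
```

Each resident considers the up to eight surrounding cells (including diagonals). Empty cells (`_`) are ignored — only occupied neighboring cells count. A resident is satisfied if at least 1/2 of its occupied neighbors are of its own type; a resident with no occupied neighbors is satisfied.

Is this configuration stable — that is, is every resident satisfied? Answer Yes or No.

Yes

(0,0)B 1/1 ✓
(0,4)A 2/2 ✓
(1,0)B 3/3 ✓
(1,3)A 3/3 ✓
(1,4)A 3/3 ✓
(2,0)B 4/4 ✓
(2,1)B 5/5 ✓
(2,3)A 4/5 ✓
(3,0)B 3/3 ✓
(3,1)B 4/4 ✓
(3,2)B 2/4 ✓
(3,3)A 2/3 ✓
(3,4)A 2/2 ✓
All meet the threshold, so the configuration is stable.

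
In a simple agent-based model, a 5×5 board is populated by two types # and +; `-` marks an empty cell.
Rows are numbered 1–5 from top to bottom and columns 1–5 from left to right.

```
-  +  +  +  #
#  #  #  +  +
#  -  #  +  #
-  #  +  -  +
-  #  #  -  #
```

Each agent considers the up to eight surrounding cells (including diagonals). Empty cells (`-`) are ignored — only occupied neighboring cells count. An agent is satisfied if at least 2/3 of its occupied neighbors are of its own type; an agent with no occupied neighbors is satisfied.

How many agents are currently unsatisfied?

Row 1: (1,2)+ 1/4 not · (1,3)+ 3/5 not · (1,4)+ 3/5 not · (1,5)# 0/3 not
Row 2: (2,1)# 2/3 satisfied · (2,2)# 4/6 satisfied · (2,3)# 2/7 not · (2,4)+ 4/8 not · (2,5)+ 3/5 not
Row 3: (3,1)# 3/3 satisfied · (3,3)# 3/6 not · (3,4)+ 4/7 not · (3,5)# 0/4 not
Row 4: (4,2)# 4/5 satisfied · (4,3)+ 1/5 not · (4,5)+ 1/3 not
Row 5: (5,2)# 2/3 satisfied · (5,3)# 2/3 satisfied · (5,5)# 0/1 not
Unsatisfied: (1,2), (1,3), (1,4), (1,5), (2,3), (2,4), (2,5), (3,3), (3,4), (3,5), (4,3), (4,5), (5,5) — 13 in total.

13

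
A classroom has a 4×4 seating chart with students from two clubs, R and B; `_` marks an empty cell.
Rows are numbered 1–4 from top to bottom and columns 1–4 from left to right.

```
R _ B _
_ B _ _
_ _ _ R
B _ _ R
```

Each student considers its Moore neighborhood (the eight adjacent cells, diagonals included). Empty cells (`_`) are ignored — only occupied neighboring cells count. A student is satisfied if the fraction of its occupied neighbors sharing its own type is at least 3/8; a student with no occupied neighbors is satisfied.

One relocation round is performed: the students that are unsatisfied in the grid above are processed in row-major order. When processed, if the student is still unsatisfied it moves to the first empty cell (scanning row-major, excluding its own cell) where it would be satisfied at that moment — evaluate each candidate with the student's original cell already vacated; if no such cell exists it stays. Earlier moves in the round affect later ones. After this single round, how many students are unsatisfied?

Initially unsatisfied (in order): (1,1).
  (1,1) → (2,4).
Resulting grid:
_ _ B _
_ B _ R
_ _ _ R
B _ _ R
All satisfied now.

0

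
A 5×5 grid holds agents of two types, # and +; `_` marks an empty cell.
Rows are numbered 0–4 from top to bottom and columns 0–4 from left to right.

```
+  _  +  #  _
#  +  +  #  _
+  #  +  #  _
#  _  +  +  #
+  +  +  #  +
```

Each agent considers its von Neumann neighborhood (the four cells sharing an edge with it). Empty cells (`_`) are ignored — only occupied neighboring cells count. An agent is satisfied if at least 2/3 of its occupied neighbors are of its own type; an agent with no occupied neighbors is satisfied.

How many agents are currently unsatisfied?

15

(0,0)+ 0/1 not
(0,2)+ 1/2 not
(0,3)# 1/2 not
(1,0)# 0/3 not
(1,1)+ 1/3 not
(1,2)+ 3/4 satisfied
(1,3)# 2/3 satisfied
(2,0)+ 0/3 not
(2,1)# 0/3 not
(2,2)+ 2/4 not
(2,3)# 1/3 not
(3,0)# 0/2 not
(3,2)+ 3/3 satisfied
(3,3)+ 1/4 not
(3,4)# 0/2 not
(4,0)+ 1/2 not
(4,1)+ 2/2 satisfied
(4,2)+ 2/3 satisfied
(4,3)# 0/3 not
(4,4)+ 0/2 not
Unsatisfied: (0,0), (0,2), (0,3), (1,0), (1,1), (2,0), (2,1), (2,2), (2,3), (3,0), (3,3), (3,4), (4,0), (4,3), (4,4) — 15 in total.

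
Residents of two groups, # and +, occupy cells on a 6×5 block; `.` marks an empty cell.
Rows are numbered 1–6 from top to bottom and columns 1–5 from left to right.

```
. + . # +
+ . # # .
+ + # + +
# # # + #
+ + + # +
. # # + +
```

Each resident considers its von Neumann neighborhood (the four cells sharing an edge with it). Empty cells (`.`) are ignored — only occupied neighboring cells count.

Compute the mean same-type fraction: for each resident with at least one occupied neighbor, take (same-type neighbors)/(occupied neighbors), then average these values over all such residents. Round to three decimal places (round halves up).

0.458

(1,2)+ — no occupied neighbors
(1,4)# 1/2
(1,5)+ 0/1
(2,1)+ 1/1
(2,3)# 2/2
(2,4)# 2/3
(3,1)+ 2/3
(3,2)+ 1/3
(3,3)# 2/4
(3,4)+ 2/4
(3,5)+ 1/2
(4,1)# 1/3
(4,2)# 2/4
(4,3)# 2/4
(4,4)+ 1/4
(4,5)# 0/3
(5,1)+ 1/2
(5,2)+ 2/4
(5,3)+ 1/4
(5,4)# 0/4
(5,5)+ 1/3
(6,2)# 1/2
(6,3)# 1/3
(6,4)+ 1/3
(6,5)+ 2/2
Sum over 24 residents: 1/2 + 0/1 + 1/1 + 2/2 + 2/3 + 2/3 + 1/3 + 2/4 + 2/4 + 1/2 + 1/3 + 2/4 + 2/4 + 1/4 + 0/3 + 1/2 + 2/4 + 1/4 + 0/4 + 1/3 + 1/2 + 1/3 + 1/3 + 2/2 = 11; mean = 11 ÷ 24 = 11/24 = 0.458333… → 0.458.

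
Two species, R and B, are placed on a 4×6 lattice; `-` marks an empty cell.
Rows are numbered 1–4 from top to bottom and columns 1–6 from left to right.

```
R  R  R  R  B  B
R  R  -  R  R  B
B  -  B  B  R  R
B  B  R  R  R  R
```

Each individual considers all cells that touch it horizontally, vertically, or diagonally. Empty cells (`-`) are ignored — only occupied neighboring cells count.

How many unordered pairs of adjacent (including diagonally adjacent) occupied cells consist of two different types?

20

Scan each occupied cell's neighbors to the right and below (and the two forward diagonals) so each pair is counted once.
From row 1: 4 unlike of 18 pairs (running 4/18).
From row 2: 9 unlike of 14 pairs (running 13/32).
From row 3: 6 unlike of 16 pairs (running 19/48).
From row 4: 1 unlike of 5 pairs (running 20/53).
Total adjacent occupied pairs: 53; unlike-type pairs: 20.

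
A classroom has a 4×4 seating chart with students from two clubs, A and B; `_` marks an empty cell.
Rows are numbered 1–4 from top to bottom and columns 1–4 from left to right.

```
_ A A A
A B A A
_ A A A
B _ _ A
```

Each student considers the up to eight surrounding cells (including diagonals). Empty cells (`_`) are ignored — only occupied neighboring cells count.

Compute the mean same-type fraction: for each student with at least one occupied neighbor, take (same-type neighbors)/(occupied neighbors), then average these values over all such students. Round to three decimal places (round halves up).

0.710

Row 1: (1,2)A 3/4 · (1,3)A 4/5 · (1,4)A 3/3
Row 2: (2,1)A 2/3 · (2,2)B 0/6 · (2,3)A 7/8 · (2,4)A 5/5
Row 3: (3,2)A 3/5 · (3,3)A 5/6 · (3,4)A 4/4
Row 4: (4,1)B 0/1 · (4,4)A 2/2
Sum over 12 students: 3/4 + 4/5 + 3/3 + 2/3 + 0/6 + 7/8 + 5/5 + 3/5 + 5/6 + 4/4 + 0/1 + 2/2 = 341/40; mean = 341/40 ÷ 12 = 341/480 = 0.710416… → 0.710.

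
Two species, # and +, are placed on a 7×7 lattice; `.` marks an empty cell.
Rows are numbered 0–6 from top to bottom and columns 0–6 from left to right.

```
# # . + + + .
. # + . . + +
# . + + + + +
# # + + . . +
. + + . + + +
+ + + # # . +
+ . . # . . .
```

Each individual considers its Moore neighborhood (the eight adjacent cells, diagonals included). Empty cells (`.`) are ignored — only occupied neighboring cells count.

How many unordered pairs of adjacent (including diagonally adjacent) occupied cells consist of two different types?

Scan each occupied cell's neighbors to the right and below (and the two forward diagonals) so each pair is counted once.
From row 0: 1 unlike of 10 pairs (running 1/10).
From row 1: 2 unlike of 11 pairs (running 3/21).
From row 2: 1 unlike of 14 pairs (running 4/35).
From row 3: 4 unlike of 12 pairs (running 8/47).
From row 4: 4 unlike of 14 pairs (running 12/61).
From row 5: 2 unlike of 9 pairs (running 14/70).
Total adjacent occupied pairs: 70; unlike-type pairs: 14.

14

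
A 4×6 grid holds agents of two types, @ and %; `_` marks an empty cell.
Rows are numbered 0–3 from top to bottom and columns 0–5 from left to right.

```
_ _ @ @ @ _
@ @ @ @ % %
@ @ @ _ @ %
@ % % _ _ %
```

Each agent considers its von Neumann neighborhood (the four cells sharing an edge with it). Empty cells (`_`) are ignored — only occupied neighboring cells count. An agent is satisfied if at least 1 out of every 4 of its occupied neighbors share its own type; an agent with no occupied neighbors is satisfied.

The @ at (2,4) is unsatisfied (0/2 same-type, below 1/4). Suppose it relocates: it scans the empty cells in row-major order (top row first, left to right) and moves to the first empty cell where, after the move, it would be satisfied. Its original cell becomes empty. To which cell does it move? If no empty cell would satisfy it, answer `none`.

(0,0)

Vacating (2,4). Empty cells in order:
  (0,0): 1/1 same-type → satisfied — stop here.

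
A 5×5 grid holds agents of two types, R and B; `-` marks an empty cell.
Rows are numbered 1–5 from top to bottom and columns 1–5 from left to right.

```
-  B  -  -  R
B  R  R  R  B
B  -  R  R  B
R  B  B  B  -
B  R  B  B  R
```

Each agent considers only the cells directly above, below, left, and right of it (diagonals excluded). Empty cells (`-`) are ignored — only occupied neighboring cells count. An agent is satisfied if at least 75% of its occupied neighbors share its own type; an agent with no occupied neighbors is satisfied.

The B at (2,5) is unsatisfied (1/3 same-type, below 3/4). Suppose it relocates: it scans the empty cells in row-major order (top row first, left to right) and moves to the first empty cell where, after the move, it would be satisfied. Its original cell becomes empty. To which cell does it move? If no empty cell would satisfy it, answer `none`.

(1,1)

Vacating (2,5). Empty cells in order:
  (1,1): 2/2 same-type → satisfied — stop here.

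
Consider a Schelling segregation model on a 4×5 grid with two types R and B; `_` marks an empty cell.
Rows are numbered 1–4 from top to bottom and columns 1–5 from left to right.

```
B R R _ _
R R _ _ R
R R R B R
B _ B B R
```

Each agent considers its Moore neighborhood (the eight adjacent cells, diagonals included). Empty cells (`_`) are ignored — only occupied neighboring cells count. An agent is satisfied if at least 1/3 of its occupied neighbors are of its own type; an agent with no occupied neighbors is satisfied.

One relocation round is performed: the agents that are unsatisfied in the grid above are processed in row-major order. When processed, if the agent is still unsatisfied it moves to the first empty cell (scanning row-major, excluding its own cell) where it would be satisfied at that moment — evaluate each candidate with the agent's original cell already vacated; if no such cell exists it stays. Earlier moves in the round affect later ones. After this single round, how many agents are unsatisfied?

0

Initially unsatisfied (in order): (1,1), (4,1).
  (1,1) → (4,2).
  (4,1): now satisfied by earlier moves; stays.
Resulting grid:
_ R R _ _
R R _ _ R
R R R B R
B B B B R
All satisfied now.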